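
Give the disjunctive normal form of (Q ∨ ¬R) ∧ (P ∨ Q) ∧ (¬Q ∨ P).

(Q ∨ ¬R) ∧ (P ∨ Q) ∧ (¬Q ∨ P)
= (Q ∧ P ∧ ¬Q) ∨ (Q ∧ P ∧ P) ∨ (Q ∧ Q ∧ ¬Q) ∨ (Q ∧ Q ∧ P) ∨ (¬R ∧ P ∧ ¬Q) ∨ (¬R ∧ P ∧ P) ∨ (¬R ∧ Q ∧ ¬Q) ∨ (¬R ∧ Q ∧ P)   [distribute ∧ over ∨]
= (Q ∧ P) ∨ (¬R ∧ P)   [simplify]

(Q ∧ P) ∨ (¬R ∧ P)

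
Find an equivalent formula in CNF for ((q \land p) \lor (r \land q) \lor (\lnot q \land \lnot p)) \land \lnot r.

(q \lor \lnot p) \land (p \lor r \lor \lnot q) \land \lnot r

((q \land p) \lor (r \land q) \lor (\lnot q \land \lnot p)) \land \lnot r
≡ (q \lor r \lor \lnot q) \land (q \lor r \lor \lnot p) \land (q \lor q \lor \lnot q) \land (q \lor q \lor \lnot p) \land (p \lor r \lor \lnot q) \land (p \lor r \lor \lnot p) \land (p \lor q \lor \lnot q) \land (p \lor q \lor \lnot p) \land \lnot r   — distribute \lor over \land
≡ (q \lor \lnot p) \land (p \lor r \lor \lnot q) \land \lnot r   — simplify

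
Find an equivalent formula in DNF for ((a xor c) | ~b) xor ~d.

(a & ~c & d) | (~a & c & d) | (~b & d) | (~a & ~c & b & ~d) | (c & a & b & ~d)

((a xor c) | ~b) xor ~d
≡ (((a xor c) | ~b) & ~~d) | (~((a xor c) | ~b) & ~d)   [expand xor]
≡ (((a & ~c) | (~a & c) | ~b) & ~~d) | (~((a xor c) | ~b) & ~d)   [expand xor]
≡ (((a & ~c) | (~a & c) | ~b) & ~~d) | (~((a & ~c) | (~a & c) | ~b) & ~d)   [expand xor]
≡ (((a & ~c) | (~a & c) | ~b) & d) | (~((a & ~c) | (~a & c) | ~b) & ~d)   [double negation]
≡ (((a & ~c) | (~a & c) | ~b) & d) | (~(a & ~c) & ~(~a & c) & ~~b & ~d)   [De Morgan]
≡ (((a & ~c) | (~a & c) | ~b) & d) | ((~a | ~~c) & ~(~a & c) & ~~b & ~d)   [De Morgan]
≡ (((a & ~c) | (~a & c) | ~b) & d) | ((~a | c) & ~(~a & c) & ~~b & ~d)   [double negation]
≡ (((a & ~c) | (~a & c) | ~b) & d) | ((~a | c) & (~~a | ~c) & ~~b & ~d)   [De Morgan]
≡ (((a & ~c) | (~a & c) | ~b) & d) | ((~a | c) & (a | ~c) & ~~b & ~d)   [double negation]
≡ (((a & ~c) | (~a & c) | ~b) & d) | ((~a | c) & (a | ~c) & b & ~d)   [double negation]
≡ (a & ~c & d) | (~a & c & d) | (~b & d) | (~a & a & b & ~d) | (~a & ~c & b & ~d) | (c & a & b & ~d) | (c & ~c & b & ~d)   [distribute & over |]
≡ (a & ~c & d) | (~a & c & d) | (~b & d) | (~a & ~c & b & ~d) | (c & a & b & ~d)   [simplify]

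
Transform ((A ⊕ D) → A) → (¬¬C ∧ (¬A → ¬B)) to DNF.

((A ⊕ D) → A) → (¬¬C ∧ (¬A → ¬B))
≡ ¬((A ⊕ D) → A) ∨ (¬¬C ∧ (¬A → ¬B))   — eliminate →
≡ ¬(¬(A ⊕ D) ∨ A) ∨ (¬¬C ∧ (¬A → ¬B))   — eliminate →
≡ ¬(¬((A ∧ ¬D) ∨ (¬A ∧ D)) ∨ A) ∨ (¬¬C ∧ (¬A → ¬B))   — expand ⊕
≡ ¬(¬((A ∧ ¬D) ∨ (¬A ∧ D)) ∨ A) ∨ (¬¬C ∧ (¬¬A ∨ ¬B))   — eliminate →
≡ (¬¬((A ∧ ¬D) ∨ (¬A ∧ D)) ∧ ¬A) ∨ (¬¬C ∧ (¬¬A ∨ ¬B))   — De Morgan
≡ (((A ∧ ¬D) ∨ (¬A ∧ D)) ∧ ¬A) ∨ (¬¬C ∧ (¬¬A ∨ ¬B))   — double negation
≡ (((A ∧ ¬D) ∨ (¬A ∧ D)) ∧ ¬A) ∨ (C ∧ (¬¬A ∨ ¬B))   — double negation
≡ (((A ∧ ¬D) ∨ (¬A ∧ D)) ∧ ¬A) ∨ (C ∧ (A ∨ ¬B))   — double negation
≡ (A ∧ ¬D ∧ ¬A) ∨ (¬A ∧ D ∧ ¬A) ∨ (C ∧ A) ∨ (C ∧ ¬B)   — distribute ∧ over ∨
≡ (¬A ∧ D) ∨ (C ∧ A) ∨ (C ∧ ¬B)   — simplify

(¬A ∧ D) ∨ (C ∧ A) ∨ (C ∧ ¬B)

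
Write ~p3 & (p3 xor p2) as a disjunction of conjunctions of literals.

~p3 & (p3 xor p2)
≡ ~p3 & ((p3 & ~p2) | (~p3 & p2))   — expand xor
≡ (~p3 & p3 & ~p2) | (~p3 & ~p3 & p2)   — distribute & over |
≡ ~p3 & p2   — simplify

~p3 & p2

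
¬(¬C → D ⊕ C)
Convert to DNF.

¬(¬C → D ⊕ C)
= ¬(¬¬C ∨ (D ⊕ C))   [eliminate →]
= ¬(¬¬C ∨ D ∧ ¬C ∨ ¬D ∧ C)   [expand ⊕]
= ¬¬¬C ∧ ¬(D ∧ ¬C) ∧ ¬(¬D ∧ C)   [De Morgan]
= ¬C ∧ ¬(D ∧ ¬C) ∧ ¬(¬D ∧ C)   [double negation]
= ¬C ∧ (¬D ∨ ¬¬C) ∧ ¬(¬D ∧ C)   [De Morgan]
= ¬C ∧ (¬D ∨ C) ∧ ¬(¬D ∧ C)   [double negation]
= ¬C ∧ (¬D ∨ C) ∧ (¬¬D ∨ ¬C)   [De Morgan]
= ¬C ∧ (¬D ∨ C) ∧ (D ∨ ¬C)   [double negation]
= ¬C ∧ ¬D ∧ D ∨ ¬C ∧ ¬D ∧ ¬C ∨ ¬C ∧ C ∧ D ∨ ¬C ∧ C ∧ ¬C   [distribute ∧ over ∨]
= ¬C ∧ ¬D   [simplify]

¬C ∧ ¬D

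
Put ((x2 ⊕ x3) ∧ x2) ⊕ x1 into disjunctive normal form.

((x2 ⊕ x3) ∧ x2) ⊕ x1
= ((x2 ⊕ x3) ∧ x2 ∧ ¬x1) ∨ (¬((x2 ⊕ x3) ∧ x2) ∧ x1)   [expand ⊕]
= (((x2 ∧ ¬x3) ∨ (¬x2 ∧ x3)) ∧ x2 ∧ ¬x1) ∨ (¬((x2 ⊕ x3) ∧ x2) ∧ x1)   [expand ⊕]
= (((x2 ∧ ¬x3) ∨ (¬x2 ∧ x3)) ∧ x2 ∧ ¬x1) ∨ (¬(((x2 ∧ ¬x3) ∨ (¬x2 ∧ x3)) ∧ x2) ∧ x1)   [expand ⊕]
= (((x2 ∧ ¬x3) ∨ (¬x2 ∧ x3)) ∧ x2 ∧ ¬x1) ∨ ((¬((x2 ∧ ¬x3) ∨ (¬x2 ∧ x3)) ∨ ¬x2) ∧ x1)   [De Morgan]
= (((x2 ∧ ¬x3) ∨ (¬x2 ∧ x3)) ∧ x2 ∧ ¬x1) ∨ (((¬(x2 ∧ ¬x3) ∧ ¬(¬x2 ∧ x3)) ∨ ¬x2) ∧ x1)   [De Morgan]
= (((x2 ∧ ¬x3) ∨ (¬x2 ∧ x3)) ∧ x2 ∧ ¬x1) ∨ ((((¬x2 ∨ ¬¬x3) ∧ ¬(¬x2 ∧ x3)) ∨ ¬x2) ∧ x1)   [De Morgan]
= (((x2 ∧ ¬x3) ∨ (¬x2 ∧ x3)) ∧ x2 ∧ ¬x1) ∨ ((((¬x2 ∨ x3) ∧ ¬(¬x2 ∧ x3)) ∨ ¬x2) ∧ x1)   [double negation]
= (((x2 ∧ ¬x3) ∨ (¬x2 ∧ x3)) ∧ x2 ∧ ¬x1) ∨ ((((¬x2 ∨ x3) ∧ (¬¬x2 ∨ ¬x3)) ∨ ¬x2) ∧ x1)   [De Morgan]
= (((x2 ∧ ¬x3) ∨ (¬x2 ∧ x3)) ∧ x2 ∧ ¬x1) ∨ ((((¬x2 ∨ x3) ∧ (x2 ∨ ¬x3)) ∨ ¬x2) ∧ x1)   [double negation]
= (x2 ∧ ¬x3 ∧ x2 ∧ ¬x1) ∨ (¬x2 ∧ x3 ∧ x2 ∧ ¬x1) ∨ (¬x2 ∧ x2 ∧ x1) ∨ (¬x2 ∧ ¬x3 ∧ x1) ∨ (x3 ∧ x2 ∧ x1) ∨ (x3 ∧ ¬x3 ∧ x1) ∨ (¬x2 ∧ x1)   [distribute ∧ over ∨]
= (x2 ∧ ¬x3 ∧ ¬x1) ∨ (x3 ∧ x2 ∧ x1) ∨ (¬x2 ∧ x1)   [simplify]

(x2 ∧ ¬x3 ∧ ¬x1) ∨ (x3 ∧ x2 ∧ x1) ∨ (¬x2 ∧ x1)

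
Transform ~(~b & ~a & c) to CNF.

b | a | ~c

~(~b & ~a & c)
≡ ~~b | ~~a | ~c   [De Morgan]
≡ b | ~~a | ~c   [double negation]
≡ b | a | ~c   [double negation]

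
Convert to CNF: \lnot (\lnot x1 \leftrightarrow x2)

\lnot (\lnot x1 \leftrightarrow x2)
⇔ \lnot ((\lnot x1 \to x2) \land (x2 \to \lnot x1))   [eliminate \leftrightarrow]
⇔ \lnot ((\lnot \lnot x1 \lor x2) \land (x2 \to \lnot x1))   [eliminate \to]
⇔ \lnot ((\lnot \lnot x1 \lor x2) \land (\lnot x2 \lor \lnot x1))   [eliminate \to]
⇔ \lnot (\lnot \lnot x1 \lor x2) \lor \lnot (\lnot x2 \lor \lnot x1)   [De Morgan]
⇔ (\lnot \lnot \lnot x1 \land \lnot x2) \lor \lnot (\lnot x2 \lor \lnot x1)   [De Morgan]
⇔ (\lnot x1 \land \lnot x2) \lor \lnot (\lnot x2 \lor \lnot x1)   [double negation]
⇔ (\lnot x1 \land \lnot x2) \lor (\lnot \lnot x2 \land \lnot \lnot x1)   [De Morgan]
⇔ (\lnot x1 \land \lnot x2) \lor (x2 \land \lnot \lnot x1)   [double negation]
⇔ (\lnot x1 \land \lnot x2) \lor (x2 \land x1)   [double negation]
⇔ (\lnot x1 \lor x2) \land (\lnot x1 \lor x1) \land (\lnot x2 \lor x2) \land (\lnot x2 \lor x1)   [distribute \lor over \land]
⇔ (\lnot x1 \lor x2) \land (\lnot x2 \lor x1)   [simplify]

(\lnot x1 \lor x2) \land (\lnot x2 \lor x1)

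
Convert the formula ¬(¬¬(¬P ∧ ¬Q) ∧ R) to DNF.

P ∨ Q ∨ ¬R

¬(¬¬(¬P ∧ ¬Q) ∧ R)
⇔ ¬¬¬(¬P ∧ ¬Q) ∨ ¬R   (De Morgan)
⇔ ¬(¬P ∧ ¬Q) ∨ ¬R   (double negation)
⇔ ¬¬P ∨ ¬¬Q ∨ ¬R   (De Morgan)
⇔ P ∨ ¬¬Q ∨ ¬R   (double negation)
⇔ P ∨ Q ∨ ¬R   (double negation)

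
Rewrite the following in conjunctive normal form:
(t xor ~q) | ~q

t | ~q

(t xor ~q) | ~q
⇔ ((t | ~q) & ~(t & ~q)) | ~q   [expand xor]
⇔ ((t | ~q) & (~t | ~~q)) | ~q   [De Morgan]
⇔ ((t | ~q) & (~t | q)) | ~q   [double negation]
⇔ (t | ~q | ~q) & (~t | q | ~q)   [distribute | over &]
⇔ t | ~q   [simplify]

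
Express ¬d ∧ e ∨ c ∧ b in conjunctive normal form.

¬d ∧ e ∨ c ∧ b
= (¬d ∨ c) ∧ (¬d ∨ b) ∧ (e ∨ c) ∧ (e ∨ b)   [distribute ∨ over ∧]

(¬d ∨ c) ∧ (¬d ∨ b) ∧ (e ∨ c) ∧ (e ∨ b)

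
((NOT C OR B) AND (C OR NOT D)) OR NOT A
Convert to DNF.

(NOT C AND NOT D) OR (B AND C) OR (B AND NOT D) OR NOT A

((NOT C OR B) AND (C OR NOT D)) OR NOT A
⇔ (NOT C AND C) OR (NOT C AND NOT D) OR (B AND C) OR (B AND NOT D) OR NOT A
⇔ (NOT C AND NOT D) OR (B AND C) OR (B AND NOT D) OR NOT A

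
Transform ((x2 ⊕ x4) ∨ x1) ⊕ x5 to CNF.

(x2 ∨ x4 ∨ x1 ∨ x5) ∧ (¬x2 ∨ ¬x4 ∨ x1 ∨ x5) ∧ (¬x2 ∨ x4 ∨ ¬x5) ∧ (¬x4 ∨ x2 ∨ ¬x5) ∧ (¬x1 ∨ ¬x5)

((x2 ⊕ x4) ∨ x1) ⊕ x5
= ((x2 ⊕ x4) ∨ x1 ∨ x5) ∧ ¬(((x2 ⊕ x4) ∨ x1) ∧ x5)   [expand ⊕]
= (((x2 ∨ x4) ∧ ¬(x2 ∧ x4)) ∨ x1 ∨ x5) ∧ ¬(((x2 ⊕ x4) ∨ x1) ∧ x5)   [expand ⊕]
= (((x2 ∨ x4) ∧ ¬(x2 ∧ x4)) ∨ x1 ∨ x5) ∧ ¬((((x2 ∨ x4) ∧ ¬(x2 ∧ x4)) ∨ x1) ∧ x5)   [expand ⊕]
= (((x2 ∨ x4) ∧ (¬x2 ∨ ¬x4)) ∨ x1 ∨ x5) ∧ ¬((((x2 ∨ x4) ∧ ¬(x2 ∧ x4)) ∨ x1) ∧ x5)   [De Morgan]
= (((x2 ∨ x4) ∧ (¬x2 ∨ ¬x4)) ∨ x1 ∨ x5) ∧ (¬(((x2 ∨ x4) ∧ ¬(x2 ∧ x4)) ∨ x1) ∨ ¬x5)   [De Morgan]
= (((x2 ∨ x4) ∧ (¬x2 ∨ ¬x4)) ∨ x1 ∨ x5) ∧ ((¬((x2 ∨ x4) ∧ ¬(x2 ∧ x4)) ∧ ¬x1) ∨ ¬x5)   [De Morgan]
= (((x2 ∨ x4) ∧ (¬x2 ∨ ¬x4)) ∨ x1 ∨ x5) ∧ (((¬(x2 ∨ x4) ∨ ¬¬(x2 ∧ x4)) ∧ ¬x1) ∨ ¬x5)   [De Morgan]
= (((x2 ∨ x4) ∧ (¬x2 ∨ ¬x4)) ∨ x1 ∨ x5) ∧ ((((¬x2 ∧ ¬x4) ∨ ¬¬(x2 ∧ x4)) ∧ ¬x1) ∨ ¬x5)   [De Morgan]
= (((x2 ∨ x4) ∧ (¬x2 ∨ ¬x4)) ∨ x1 ∨ x5) ∧ ((((¬x2 ∧ ¬x4) ∨ (x2 ∧ x4)) ∧ ¬x1) ∨ ¬x5)   [double negation]
= (x2 ∨ x4 ∨ x1 ∨ x5) ∧ (¬x2 ∨ ¬x4 ∨ x1 ∨ x5) ∧ (¬x2 ∨ x2 ∨ ¬x5) ∧ (¬x2 ∨ x4 ∨ ¬x5) ∧ (¬x4 ∨ x2 ∨ ¬x5) ∧ (¬x4 ∨ x4 ∨ ¬x5) ∧ (¬x1 ∨ ¬x5)   [distribute ∨ over ∧]
= (x2 ∨ x4 ∨ x1 ∨ x5) ∧ (¬x2 ∨ ¬x4 ∨ x1 ∨ x5) ∧ (¬x2 ∨ x4 ∨ ¬x5) ∧ (¬x4 ∨ x2 ∨ ¬x5) ∧ (¬x1 ∨ ¬x5)   [simplify]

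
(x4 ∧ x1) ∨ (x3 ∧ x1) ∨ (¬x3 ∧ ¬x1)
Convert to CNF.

(x4 ∧ x1) ∨ (x3 ∧ x1) ∨ (¬x3 ∧ ¬x1)
≡ (x4 ∨ x3 ∨ ¬x3) ∧ (x4 ∨ x3 ∨ ¬x1) ∧ (x4 ∨ x1 ∨ ¬x3) ∧ (x4 ∨ x1 ∨ ¬x1) ∧ (x1 ∨ x3 ∨ ¬x3) ∧ (x1 ∨ x3 ∨ ¬x1) ∧ (x1 ∨ x1 ∨ ¬x3) ∧ (x1 ∨ x1 ∨ ¬x1)   — distribute ∨ over ∧
≡ (x4 ∨ x3 ∨ ¬x1) ∧ (x1 ∨ ¬x3)   — simplify

(x4 ∨ x3 ∨ ¬x1) ∧ (x1 ∨ ¬x3)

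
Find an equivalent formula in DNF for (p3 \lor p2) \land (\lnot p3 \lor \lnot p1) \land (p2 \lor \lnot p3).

(p3 \lor p2) \land (\lnot p3 \lor \lnot p1) \land (p2 \lor \lnot p3)
= (p3 \land \lnot p3 \land p2) \lor (p3 \land \lnot p3 \land \lnot p3) \lor (p3 \land \lnot p1 \land p2) \lor (p3 \land \lnot p1 \land \lnot p3) \lor (p2 \land \lnot p3 \land p2) \lor (p2 \land \lnot p3 \land \lnot p3) \lor (p2 \land \lnot p1 \land p2) \lor (p2 \land \lnot p1 \land \lnot p3)   (distribute \land over \lor)
= (p2 \land \lnot p3) \lor (p2 \land \lnot p1)   (simplify)

(p2 \land \lnot p3) \lor (p2 \land \lnot p1)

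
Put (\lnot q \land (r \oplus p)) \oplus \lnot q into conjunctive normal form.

(\lnot q \land (r \oplus p)) \oplus \lnot q
≡ ((\lnot q \land (r \oplus p)) \lor \lnot q) \land \lnot (\lnot q \land (r \oplus p) \land \lnot q)   [expand \oplus]
≡ ((\lnot q \land (r \lor p) \land \lnot (r \land p)) \lor \lnot q) \land \lnot (\lnot q \land (r \oplus p) \land \lnot q)   [expand \oplus]
≡ ((\lnot q \land (r \lor p) \land \lnot (r \land p)) \lor \lnot q) \land \lnot (\lnot q \land (r \lor p) \land \lnot (r \land p) \land \lnot q)   [expand \oplus]
≡ ((\lnot q \land (r \lor p) \land (\lnot r \lor \lnot p)) \lor \lnot q) \land \lnot (\lnot q \land (r \lor p) \land \lnot (r \land p) \land \lnot q)   [De Morgan]
≡ ((\lnot q \land (r \lor p) \land (\lnot r \lor \lnot p)) \lor \lnot q) \land (\lnot \lnot q \lor \lnot (r \lor p) \lor \lnot \lnot (r \land p) \lor \lnot \lnot q)   [De Morgan]
≡ ((\lnot q \land (r \lor p) \land (\lnot r \lor \lnot p)) \lor \lnot q) \land (q \lor \lnot (r \lor p) \lor \lnot \lnot (r \land p) \lor \lnot \lnot q)   [double negation]
≡ ((\lnot q \land (r \lor p) \land (\lnot r \lor \lnot p)) \lor \lnot q) \land (q \lor (\lnot r \land \lnot p) \lor \lnot \lnot (r \land p) \lor \lnot \lnot q)   [De Morgan]
≡ ((\lnot q \land (r \lor p) \land (\lnot r \lor \lnot p)) \lor \lnot q) \land (q \lor (\lnot r \land \lnot p) \lor (r \land p) \lor \lnot \lnot q)   [double negation]
≡ ((\lnot q \land (r \lor p) \land (\lnot r \lor \lnot p)) \lor \lnot q) \land (q \lor (\lnot r \land \lnot p) \lor (r \land p) \lor q)   [double negation]
≡ (\lnot q \lor \lnot q) \land (r \lor p \lor \lnot q) \land (\lnot r \lor \lnot p \lor \lnot q) \land (q \lor \lnot r \lor r \lor q) \land (q \lor \lnot r \lor p \lor q) \land (q \lor \lnot p \lor r \lor q) \land (q \lor \lnot p \lor p \lor q)   [distribute \lor over \land]
≡ \lnot q \land (q \lor \lnot r \lor p) \land (q \lor \lnot p \lor r)   [simplify]

\lnot q \land (q \lor \lnot r \lor p) \land (q \lor \lnot p \lor r)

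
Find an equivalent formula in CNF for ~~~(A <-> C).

~~~(A <-> C)
≡ ~~~((A -> C) & (C -> A))   (eliminate <->)
≡ ~~~((~A | C) & (C -> A))   (eliminate ->)
≡ ~~~((~A | C) & (~C | A))   (eliminate ->)
≡ ~((~A | C) & (~C | A))   (double negation)
≡ ~(~A | C) | ~(~C | A)   (De Morgan)
≡ (~~A & ~C) | ~(~C | A)   (De Morgan)
≡ (A & ~C) | ~(~C | A)   (double negation)
≡ (A & ~C) | (~~C & ~A)   (De Morgan)
≡ (A & ~C) | (C & ~A)   (double negation)
≡ (A | C) & (A | ~A) & (~C | C) & (~C | ~A)   (distribute | over &)
≡ (A | C) & (~C | ~A)   (simplify)

(A | C) & (~C | ~A)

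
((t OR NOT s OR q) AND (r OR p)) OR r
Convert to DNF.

(t AND p) OR (NOT s AND p) OR (q AND p) OR r

((t OR NOT s OR q) AND (r OR p)) OR r
= (t AND r) OR (t AND p) OR (NOT s AND r) OR (NOT s AND p) OR (q AND r) OR (q AND p) OR r   (distribute AND over OR)
= (t AND p) OR (NOT s AND p) OR (q AND p) OR r   (simplify)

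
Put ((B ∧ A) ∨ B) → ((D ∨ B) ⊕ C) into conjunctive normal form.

¬B ∨ ¬C

((B ∧ A) ∨ B) → ((D ∨ B) ⊕ C)
= ¬((B ∧ A) ∨ B) ∨ ((D ∨ B) ⊕ C)   [eliminate →]
= ¬((B ∧ A) ∨ B) ∨ ((D ∨ B ∨ C) ∧ ¬((D ∨ B) ∧ C))   [expand ⊕]
= (¬(B ∧ A) ∧ ¬B) ∨ ((D ∨ B ∨ C) ∧ ¬((D ∨ B) ∧ C))   [De Morgan]
= ((¬B ∨ ¬A) ∧ ¬B) ∨ ((D ∨ B ∨ C) ∧ ¬((D ∨ B) ∧ C))   [De Morgan]
= ((¬B ∨ ¬A) ∧ ¬B) ∨ ((D ∨ B ∨ C) ∧ (¬(D ∨ B) ∨ ¬C))   [De Morgan]
= ((¬B ∨ ¬A) ∧ ¬B) ∨ ((D ∨ B ∨ C) ∧ ((¬D ∧ ¬B) ∨ ¬C))   [De Morgan]
= (¬B ∨ ¬A ∨ D ∨ B ∨ C) ∧ (¬B ∨ ¬A ∨ ¬D ∨ ¬C) ∧ (¬B ∨ ¬A ∨ ¬B ∨ ¬C) ∧ (¬B ∨ D ∨ B ∨ C) ∧ (¬B ∨ ¬D ∨ ¬C) ∧ (¬B ∨ ¬B ∨ ¬C)   [distribute ∨ over ∧]
= ¬B ∨ ¬C   [simplify]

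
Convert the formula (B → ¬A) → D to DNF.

(B ∧ A) ∨ D

(B → ¬A) → D
⇔ ¬(B → ¬A) ∨ D   — eliminate →
⇔ ¬(¬B ∨ ¬A) ∨ D   — eliminate →
⇔ (¬¬B ∧ ¬¬A) ∨ D   — De Morgan
⇔ (B ∧ ¬¬A) ∨ D   — double negation
⇔ (B ∧ A) ∨ D   — double negation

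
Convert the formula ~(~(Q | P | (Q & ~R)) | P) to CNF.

(Q | P) & ~P

~(~(Q | P | (Q & ~R)) | P)
= ~~(Q | P | (Q & ~R)) & ~P   (De Morgan)
= (Q | P | (Q & ~R)) & ~P   (double negation)
= (Q | P | Q) & (Q | P | ~R) & ~P   (distribute | over &)
= (Q | P) & ~P   (simplify)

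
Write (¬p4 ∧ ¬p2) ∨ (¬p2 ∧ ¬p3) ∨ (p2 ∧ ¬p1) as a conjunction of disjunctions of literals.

(¬p4 ∧ ¬p2) ∨ (¬p2 ∧ ¬p3) ∨ (p2 ∧ ¬p1)
⇔ (¬p4 ∨ ¬p2 ∨ p2) ∧ (¬p4 ∨ ¬p2 ∨ ¬p1) ∧ (¬p4 ∨ ¬p3 ∨ p2) ∧ (¬p4 ∨ ¬p3 ∨ ¬p1) ∧ (¬p2 ∨ ¬p2 ∨ p2) ∧ (¬p2 ∨ ¬p2 ∨ ¬p1) ∧ (¬p2 ∨ ¬p3 ∨ p2) ∧ (¬p2 ∨ ¬p3 ∨ ¬p1)   (distribute ∨ over ∧)
⇔ (¬p4 ∨ ¬p3 ∨ p2) ∧ (¬p4 ∨ ¬p3 ∨ ¬p1) ∧ (¬p2 ∨ ¬p1)   (simplify)

(¬p4 ∨ ¬p3 ∨ p2) ∧ (¬p4 ∨ ¬p3 ∨ ¬p1) ∧ (¬p2 ∨ ¬p1)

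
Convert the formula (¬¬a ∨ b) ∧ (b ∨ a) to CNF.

(¬¬a ∨ b) ∧ (b ∨ a)
≡ (a ∨ b) ∧ (b ∨ a)   (double negation)
≡ a ∨ b   (simplify)

a ∨ b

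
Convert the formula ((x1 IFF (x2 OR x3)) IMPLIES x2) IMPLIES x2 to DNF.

((x1 IFF (x2 OR x3)) IMPLIES x2) IMPLIES x2
≡ NOT ((x1 IFF (x2 OR x3)) IMPLIES x2) OR x2   — eliminate IMPLIES
≡ NOT (NOT (x1 IFF (x2 OR x3)) OR x2) OR x2   — eliminate IMPLIES
≡ NOT (NOT ((x1 IMPLIES (x2 OR x3)) AND ((x2 OR x3) IMPLIES x1)) OR x2) OR x2   — eliminate IFF
≡ NOT (NOT ((NOT x1 OR x2 OR x3) AND ((x2 OR x3) IMPLIES x1)) OR x2) OR x2   — eliminate IMPLIES
≡ NOT (NOT ((NOT x1 OR x2 OR x3) AND (NOT (x2 OR x3) OR x1)) OR x2) OR x2   — eliminate IMPLIES
≡ (NOT NOT ((NOT x1 OR x2 OR x3) AND (NOT (x2 OR x3) OR x1)) AND NOT x2) OR x2   — De Morgan
≡ ((NOT x1 OR x2 OR x3) AND (NOT (x2 OR x3) OR x1) AND NOT x2) OR x2   — double negation
≡ ((NOT x1 OR x2 OR x3) AND ((NOT x2 AND NOT x3) OR x1) AND NOT x2) OR x2   — De Morgan
≡ (NOT x1 AND NOT x2 AND NOT x3 AND NOT x2) OR (NOT x1 AND x1 AND NOT x2) OR (x2 AND NOT x2 AND NOT x3 AND NOT x2) OR (x2 AND x1 AND NOT x2) OR (x3 AND NOT x2 AND NOT x3 AND NOT x2) OR (x3 AND x1 AND NOT x2) OR x2   — distribute AND over OR
≡ (NOT x1 AND NOT x2 AND NOT x3) OR (x3 AND x1 AND NOT x2) OR x2   — simplify

(NOT x1 AND NOT x2 AND NOT x3) OR (x3 AND x1 AND NOT x2) OR x2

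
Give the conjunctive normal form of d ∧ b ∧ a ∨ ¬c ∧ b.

d ∧ b ∧ a ∨ ¬c ∧ b
⇔ (d ∨ ¬c) ∧ (d ∨ b) ∧ (b ∨ ¬c) ∧ (b ∨ b) ∧ (a ∨ ¬c) ∧ (a ∨ b)   (distribute ∨ over ∧)
⇔ (d ∨ ¬c) ∧ b ∧ (a ∨ ¬c)   (simplify)

(d ∨ ¬c) ∧ b ∧ (a ∨ ¬c)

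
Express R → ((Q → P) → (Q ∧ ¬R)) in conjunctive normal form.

(¬R ∨ Q) ∧ (¬R ∨ ¬P)

R → ((Q → P) → (Q ∧ ¬R))
≡ ¬R ∨ ((Q → P) → (Q ∧ ¬R))
≡ ¬R ∨ ¬(Q → P) ∨ (Q ∧ ¬R)
≡ ¬R ∨ ¬(¬Q ∨ P) ∨ (Q ∧ ¬R)
≡ ¬R ∨ (¬¬Q ∧ ¬P) ∨ (Q ∧ ¬R)
≡ ¬R ∨ (Q ∧ ¬P) ∨ (Q ∧ ¬R)
≡ (¬R ∨ Q ∨ Q) ∧ (¬R ∨ Q ∨ ¬R) ∧ (¬R ∨ ¬P ∨ Q) ∧ (¬R ∨ ¬P ∨ ¬R)
≡ (¬R ∨ Q) ∧ (¬R ∨ ¬P)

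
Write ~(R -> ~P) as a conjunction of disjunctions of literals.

R & P

~(R -> ~P)
⇔ ~(~R | ~P)   (eliminate ->)
⇔ ~~R & ~~P   (De Morgan)
⇔ R & ~~P   (double negation)
⇔ R & P   (double negation)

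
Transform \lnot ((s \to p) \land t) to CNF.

\lnot ((s \to p) \land t)
≡ \lnot ((\lnot s \lor p) \land t)
≡ \lnot (\lnot s \lor p) \lor \lnot t
≡ (\lnot \lnot s \land \lnot p) \lor \lnot t
≡ (s \land \lnot p) \lor \lnot t
≡ (s \lor \lnot t) \land (\lnot p \lor \lnot t)

(s \lor \lnot t) \land (\lnot p \lor \lnot t)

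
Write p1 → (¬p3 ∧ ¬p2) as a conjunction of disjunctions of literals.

(¬p1 ∨ ¬p3) ∧ (¬p1 ∨ ¬p2)

p1 → (¬p3 ∧ ¬p2)
≡ ¬p1 ∨ (¬p3 ∧ ¬p2)   (eliminate →)
≡ (¬p1 ∨ ¬p3) ∧ (¬p1 ∨ ¬p2)   (distribute ∨ over ∧)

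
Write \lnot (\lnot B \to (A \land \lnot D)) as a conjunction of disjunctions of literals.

\lnot B \land (\lnot A \lor D)

\lnot (\lnot B \to (A \land \lnot D))
≡ \lnot (\lnot \lnot B \lor (A \land \lnot D))   [eliminate \to]
≡ \lnot \lnot \lnot B \land \lnot (A \land \lnot D)   [De Morgan]
≡ \lnot B \land \lnot (A \land \lnot D)   [double negation]
≡ \lnot B \land (\lnot A \lor \lnot \lnot D)   [De Morgan]
≡ \lnot B \land (\lnot A \lor D)   [double negation]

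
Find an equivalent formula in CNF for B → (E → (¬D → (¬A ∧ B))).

B → (E → (¬D → (¬A ∧ B)))
≡ ¬B ∨ (E → (¬D → (¬A ∧ B)))   (eliminate →)
≡ ¬B ∨ ¬E ∨ (¬D → (¬A ∧ B))   (eliminate →)
≡ ¬B ∨ ¬E ∨ ¬¬D ∨ (¬A ∧ B)   (eliminate →)
≡ ¬B ∨ ¬E ∨ D ∨ (¬A ∧ B)   (double negation)
≡ (¬B ∨ ¬E ∨ D ∨ ¬A) ∧ (¬B ∨ ¬E ∨ D ∨ B)   (distribute ∨ over ∧)
≡ ¬B ∨ ¬E ∨ D ∨ ¬A   (simplify)

¬B ∨ ¬E ∨ D ∨ ¬A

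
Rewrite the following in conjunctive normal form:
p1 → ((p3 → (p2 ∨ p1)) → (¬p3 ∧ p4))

p1 → ((p3 → (p2 ∨ p1)) → (¬p3 ∧ p4))
≡ ¬p1 ∨ ((p3 → (p2 ∨ p1)) → (¬p3 ∧ p4))   [eliminate →]
≡ ¬p1 ∨ ¬(p3 → (p2 ∨ p1)) ∨ (¬p3 ∧ p4)   [eliminate →]
≡ ¬p1 ∨ ¬(¬p3 ∨ p2 ∨ p1) ∨ (¬p3 ∧ p4)   [eliminate →]
≡ ¬p1 ∨ (¬¬p3 ∧ ¬p2 ∧ ¬p1) ∨ (¬p3 ∧ p4)   [De Morgan]
≡ ¬p1 ∨ (p3 ∧ ¬p2 ∧ ¬p1) ∨ (¬p3 ∧ p4)   [double negation]
≡ (¬p1 ∨ p3 ∨ ¬p3) ∧ (¬p1 ∨ p3 ∨ p4) ∧ (¬p1 ∨ ¬p2 ∨ ¬p3) ∧ (¬p1 ∨ ¬p2 ∨ p4) ∧ (¬p1 ∨ ¬p1 ∨ ¬p3) ∧ (¬p1 ∨ ¬p1 ∨ p4)   [distribute ∨ over ∧]
≡ (¬p1 ∨ ¬p3) ∧ (¬p1 ∨ p4)   [simplify]

(¬p1 ∨ ¬p3) ∧ (¬p1 ∨ p4)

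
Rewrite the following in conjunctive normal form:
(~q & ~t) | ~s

(~q & ~t) | ~s
= (~q | ~s) & (~t | ~s)   (distribute | over &)

(~q | ~s) & (~t | ~s)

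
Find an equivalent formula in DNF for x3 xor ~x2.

(x3 & x2) | (~x3 & ~x2)

x3 xor ~x2
≡ (x3 & ~~x2) | (~x3 & ~x2)   (expand xor)
≡ (x3 & x2) | (~x3 & ~x2)   (double negation)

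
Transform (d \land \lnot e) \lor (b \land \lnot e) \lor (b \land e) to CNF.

(d \lor b) \land (\lnot e \lor b)

(d \land \lnot e) \lor (b \land \lnot e) \lor (b \land e)
≡ (d \lor b \lor b) \land (d \lor b \lor e) \land (d \lor \lnot e \lor b) \land (d \lor \lnot e \lor e) \land (\lnot e \lor b \lor b) \land (\lnot e \lor b \lor e) \land (\lnot e \lor \lnot e \lor b) \land (\lnot e \lor \lnot e \lor e)   [distribute \lor over \land]
≡ (d \lor b) \land (\lnot e \lor b)   [simplify]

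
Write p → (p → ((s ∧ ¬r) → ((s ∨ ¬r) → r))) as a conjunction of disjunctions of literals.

¬p ∨ ¬s ∨ r

p → (p → ((s ∧ ¬r) → ((s ∨ ¬r) → r)))
⇔ ¬p ∨ (p → ((s ∧ ¬r) → ((s ∨ ¬r) → r)))   [eliminate →]
⇔ ¬p ∨ ¬p ∨ ((s ∧ ¬r) → ((s ∨ ¬r) → r))   [eliminate →]
⇔ ¬p ∨ ¬p ∨ ¬(s ∧ ¬r) ∨ ((s ∨ ¬r) → r)   [eliminate →]
⇔ ¬p ∨ ¬p ∨ ¬(s ∧ ¬r) ∨ ¬(s ∨ ¬r) ∨ r   [eliminate →]
⇔ ¬p ∨ ¬p ∨ ¬s ∨ ¬¬r ∨ ¬(s ∨ ¬r) ∨ r   [De Morgan]
⇔ ¬p ∨ ¬p ∨ ¬s ∨ r ∨ ¬(s ∨ ¬r) ∨ r   [double negation]
⇔ ¬p ∨ ¬p ∨ ¬s ∨ r ∨ (¬s ∧ ¬¬r) ∨ r   [De Morgan]
⇔ ¬p ∨ ¬p ∨ ¬s ∨ r ∨ (¬s ∧ r) ∨ r   [double negation]
⇔ (¬p ∨ ¬p ∨ ¬s ∨ r ∨ ¬s ∨ r) ∧ (¬p ∨ ¬p ∨ ¬s ∨ r ∨ r ∨ r)   [distribute ∨ over ∧]
⇔ ¬p ∨ ¬s ∨ r   [simplify]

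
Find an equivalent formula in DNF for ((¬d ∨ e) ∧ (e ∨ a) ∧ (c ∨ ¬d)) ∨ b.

(¬d ∧ e) ∨ (¬d ∧ a) ∨ (e ∧ c) ∨ b

((¬d ∨ e) ∧ (e ∨ a) ∧ (c ∨ ¬d)) ∨ b
≡ (¬d ∧ e ∧ c) ∨ (¬d ∧ e ∧ ¬d) ∨ (¬d ∧ a ∧ c) ∨ (¬d ∧ a ∧ ¬d) ∨ (e ∧ e ∧ c) ∨ (e ∧ e ∧ ¬d) ∨ (e ∧ a ∧ c) ∨ (e ∧ a ∧ ¬d) ∨ b   [distribute ∧ over ∨]
≡ (¬d ∧ e) ∨ (¬d ∧ a) ∨ (e ∧ c) ∨ b   [simplify]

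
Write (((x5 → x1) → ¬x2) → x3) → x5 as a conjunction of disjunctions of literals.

(x5 ∨ ¬x2) ∧ (¬x3 ∨ x5)

(((x5 → x1) → ¬x2) → x3) → x5
⇔ ¬(((x5 → x1) → ¬x2) → x3) ∨ x5   [eliminate →]
⇔ ¬(¬((x5 → x1) → ¬x2) ∨ x3) ∨ x5   [eliminate →]
⇔ ¬(¬(¬(x5 → x1) ∨ ¬x2) ∨ x3) ∨ x5   [eliminate →]
⇔ ¬(¬(¬(¬x5 ∨ x1) ∨ ¬x2) ∨ x3) ∨ x5   [eliminate →]
⇔ ¬¬(¬(¬x5 ∨ x1) ∨ ¬x2) ∧ ¬x3 ∨ x5   [De Morgan]
⇔ (¬(¬x5 ∨ x1) ∨ ¬x2) ∧ ¬x3 ∨ x5   [double negation]
⇔ (¬¬x5 ∧ ¬x1 ∨ ¬x2) ∧ ¬x3 ∨ x5   [De Morgan]
⇔ (x5 ∧ ¬x1 ∨ ¬x2) ∧ ¬x3 ∨ x5   [double negation]
⇔ (x5 ∨ ¬x2 ∨ x5) ∧ (¬x1 ∨ ¬x2 ∨ x5) ∧ (¬x3 ∨ x5)   [distribute ∨ over ∧]
⇔ (x5 ∨ ¬x2) ∧ (¬x3 ∨ x5)   [simplify]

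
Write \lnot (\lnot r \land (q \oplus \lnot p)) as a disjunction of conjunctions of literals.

\lnot (\lnot r \land (q \oplus \lnot p))
≡ \lnot (\lnot r \land ((q \land \lnot \lnot p) \lor (\lnot q \land \lnot p)))
≡ \lnot \lnot r \lor \lnot ((q \land \lnot \lnot p) \lor (\lnot q \land \lnot p))
≡ r \lor \lnot ((q \land \lnot \lnot p) \lor (\lnot q \land \lnot p))
≡ r \lor (\lnot (q \land \lnot \lnot p) \land \lnot (\lnot q \land \lnot p))
≡ r \lor ((\lnot q \lor \lnot \lnot \lnot p) \land \lnot (\lnot q \land \lnot p))
≡ r \lor ((\lnot q \lor \lnot p) \land \lnot (\lnot q \land \lnot p))
≡ r \lor ((\lnot q \lor \lnot p) \land (\lnot \lnot q \lor \lnot \lnot p))
≡ r \lor ((\lnot q \lor \lnot p) \land (q \lor \lnot \lnot p))
≡ r \lor ((\lnot q \lor \lnot p) \land (q \lor p))
≡ r \lor (\lnot q \land q) \lor (\lnot q \land p) \lor (\lnot p \land q) \lor (\lnot p \land p)
≡ r \lor (\lnot q \land p) \lor (\lnot p \land q)

r \lor (\lnot q \land p) \lor (\lnot p \land q)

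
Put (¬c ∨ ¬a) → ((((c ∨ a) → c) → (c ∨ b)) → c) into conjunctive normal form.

(c ∨ ¬a) ∧ (c ∨ ¬b)

(¬c ∨ ¬a) → ((((c ∨ a) → c) → (c ∨ b)) → c)
⇔ ¬(¬c ∨ ¬a) ∨ ((((c ∨ a) → c) → (c ∨ b)) → c)   [eliminate →]
⇔ ¬(¬c ∨ ¬a) ∨ ¬(((c ∨ a) → c) → (c ∨ b)) ∨ c   [eliminate →]
⇔ ¬(¬c ∨ ¬a) ∨ ¬(¬((c ∨ a) → c) ∨ c ∨ b) ∨ c   [eliminate →]
⇔ ¬(¬c ∨ ¬a) ∨ ¬(¬(¬(c ∨ a) ∨ c) ∨ c ∨ b) ∨ c   [eliminate →]
⇔ (¬¬c ∧ ¬¬a) ∨ ¬(¬(¬(c ∨ a) ∨ c) ∨ c ∨ b) ∨ c   [De Morgan]
⇔ (c ∧ ¬¬a) ∨ ¬(¬(¬(c ∨ a) ∨ c) ∨ c ∨ b) ∨ c   [double negation]
⇔ (c ∧ a) ∨ ¬(¬(¬(c ∨ a) ∨ c) ∨ c ∨ b) ∨ c   [double negation]
⇔ (c ∧ a) ∨ (¬¬(¬(c ∨ a) ∨ c) ∧ ¬c ∧ ¬b) ∨ c   [De Morgan]
⇔ (c ∧ a) ∨ ((¬(c ∨ a) ∨ c) ∧ ¬c ∧ ¬b) ∨ c   [double negation]
⇔ (c ∧ a) ∨ (((¬c ∧ ¬a) ∨ c) ∧ ¬c ∧ ¬b) ∨ c   [De Morgan]
⇔ (c ∨ ¬c ∨ c ∨ c) ∧ (c ∨ ¬a ∨ c ∨ c) ∧ (c ∨ ¬c ∨ c) ∧ (c ∨ ¬b ∨ c) ∧ (a ∨ ¬c ∨ c ∨ c) ∧ (a ∨ ¬a ∨ c ∨ c) ∧ (a ∨ ¬c ∨ c) ∧ (a ∨ ¬b ∨ c)   [distribute ∨ over ∧]
⇔ (c ∨ ¬a) ∧ (c ∨ ¬b)   [simplify]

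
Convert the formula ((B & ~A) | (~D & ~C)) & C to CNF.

(B | ~D) & (B | ~C) & (~A | ~D) & (~A | ~C) & C

((B & ~A) | (~D & ~C)) & C
≡ (B | ~D) & (B | ~C) & (~A | ~D) & (~A | ~C) & C   [distribute | over &]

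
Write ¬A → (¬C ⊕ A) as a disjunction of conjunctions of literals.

¬A → (¬C ⊕ A)
≡ ¬¬A ∨ (¬C ⊕ A)   (eliminate →)
≡ ¬¬A ∨ (¬C ∧ ¬A) ∨ (¬¬C ∧ A)   (expand ⊕)
≡ A ∨ (¬C ∧ ¬A) ∨ (¬¬C ∧ A)   (double negation)
≡ A ∨ (¬C ∧ ¬A) ∨ (C ∧ A)   (double negation)
≡ A ∨ (¬C ∧ ¬A)   (simplify)

A ∨ (¬C ∧ ¬A)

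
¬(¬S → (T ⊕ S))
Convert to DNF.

¬S ∧ ¬T

¬(¬S → (T ⊕ S))
≡ ¬(¬¬S ∨ (T ⊕ S))   (eliminate →)
≡ ¬(¬¬S ∨ (T ∧ ¬S) ∨ (¬T ∧ S))   (expand ⊕)
≡ ¬¬¬S ∧ ¬(T ∧ ¬S) ∧ ¬(¬T ∧ S)   (De Morgan)
≡ ¬S ∧ ¬(T ∧ ¬S) ∧ ¬(¬T ∧ S)   (double negation)
≡ ¬S ∧ (¬T ∨ ¬¬S) ∧ ¬(¬T ∧ S)   (De Morgan)
≡ ¬S ∧ (¬T ∨ S) ∧ ¬(¬T ∧ S)   (double negation)
≡ ¬S ∧ (¬T ∨ S) ∧ (¬¬T ∨ ¬S)   (De Morgan)
≡ ¬S ∧ (¬T ∨ S) ∧ (T ∨ ¬S)   (double negation)
≡ (¬S ∧ ¬T ∧ T) ∨ (¬S ∧ ¬T ∧ ¬S) ∨ (¬S ∧ S ∧ T) ∨ (¬S ∧ S ∧ ¬S)   (distribute ∧ over ∨)
≡ ¬S ∧ ¬T   (simplify)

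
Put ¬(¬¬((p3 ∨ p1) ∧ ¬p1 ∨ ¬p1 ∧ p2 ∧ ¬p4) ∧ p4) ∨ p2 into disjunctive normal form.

¬(¬¬((p3 ∨ p1) ∧ ¬p1 ∨ ¬p1 ∧ p2 ∧ ¬p4) ∧ p4) ∨ p2
≡ ¬¬¬((p3 ∨ p1) ∧ ¬p1 ∨ ¬p1 ∧ p2 ∧ ¬p4) ∨ ¬p4 ∨ p2   — De Morgan
≡ ¬((p3 ∨ p1) ∧ ¬p1 ∨ ¬p1 ∧ p2 ∧ ¬p4) ∨ ¬p4 ∨ p2   — double negation
≡ ¬((p3 ∨ p1) ∧ ¬p1) ∧ ¬(¬p1 ∧ p2 ∧ ¬p4) ∨ ¬p4 ∨ p2   — De Morgan
≡ (¬(p3 ∨ p1) ∨ ¬¬p1) ∧ ¬(¬p1 ∧ p2 ∧ ¬p4) ∨ ¬p4 ∨ p2   — De Morgan
≡ (¬p3 ∧ ¬p1 ∨ ¬¬p1) ∧ ¬(¬p1 ∧ p2 ∧ ¬p4) ∨ ¬p4 ∨ p2   — De Morgan
≡ (¬p3 ∧ ¬p1 ∨ p1) ∧ ¬(¬p1 ∧ p2 ∧ ¬p4) ∨ ¬p4 ∨ p2   — double negation
≡ (¬p3 ∧ ¬p1 ∨ p1) ∧ (¬¬p1 ∨ ¬p2 ∨ ¬¬p4) ∨ ¬p4 ∨ p2   — De Morgan
≡ (¬p3 ∧ ¬p1 ∨ p1) ∧ (p1 ∨ ¬p2 ∨ ¬¬p4) ∨ ¬p4 ∨ p2   — double negation
≡ (¬p3 ∧ ¬p1 ∨ p1) ∧ (p1 ∨ ¬p2 ∨ p4) ∨ ¬p4 ∨ p2   — double negation
≡ ¬p3 ∧ ¬p1 ∧ p1 ∨ ¬p3 ∧ ¬p1 ∧ ¬p2 ∨ ¬p3 ∧ ¬p1 ∧ p4 ∨ p1 ∧ p1 ∨ p1 ∧ ¬p2 ∨ p1 ∧ p4 ∨ ¬p4 ∨ p2   — distribute ∧ over ∨
≡ ¬p3 ∧ ¬p1 ∧ ¬p2 ∨ ¬p3 ∧ ¬p1 ∧ p4 ∨ p1 ∨ ¬p4 ∨ p2   — simplify

¬p3 ∧ ¬p1 ∧ ¬p2 ∨ ¬p3 ∧ ¬p1 ∧ p4 ∨ p1 ∨ ¬p4 ∨ p2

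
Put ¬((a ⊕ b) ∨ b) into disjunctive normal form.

¬((a ⊕ b) ∨ b)
⇔ ¬((a ∧ ¬b) ∨ (¬a ∧ b) ∨ b)   [expand ⊕]
⇔ ¬(a ∧ ¬b) ∧ ¬(¬a ∧ b) ∧ ¬b   [De Morgan]
⇔ (¬a ∨ ¬¬b) ∧ ¬(¬a ∧ b) ∧ ¬b   [De Morgan]
⇔ (¬a ∨ b) ∧ ¬(¬a ∧ b) ∧ ¬b   [double negation]
⇔ (¬a ∨ b) ∧ (¬¬a ∨ ¬b) ∧ ¬b   [De Morgan]
⇔ (¬a ∨ b) ∧ (a ∨ ¬b) ∧ ¬b   [double negation]
⇔ (¬a ∧ a ∧ ¬b) ∨ (¬a ∧ ¬b ∧ ¬b) ∨ (b ∧ a ∧ ¬b) ∨ (b ∧ ¬b ∧ ¬b)   [distribute ∧ over ∨]
⇔ ¬a ∧ ¬b   [simplify]

¬a ∧ ¬b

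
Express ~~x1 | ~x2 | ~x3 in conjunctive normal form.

~~x1 | ~x2 | ~x3
≡ x1 | ~x2 | ~x3   [double negation]

x1 | ~x2 | ~x3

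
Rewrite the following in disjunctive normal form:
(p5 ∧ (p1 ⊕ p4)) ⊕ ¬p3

(p5 ∧ (p1 ⊕ p4)) ⊕ ¬p3
≡ (p5 ∧ (p1 ⊕ p4) ∧ ¬¬p3) ∨ (¬(p5 ∧ (p1 ⊕ p4)) ∧ ¬p3)   [expand ⊕]
≡ (p5 ∧ ((p1 ∧ ¬p4) ∨ (¬p1 ∧ p4)) ∧ ¬¬p3) ∨ (¬(p5 ∧ (p1 ⊕ p4)) ∧ ¬p3)   [expand ⊕]
≡ (p5 ∧ ((p1 ∧ ¬p4) ∨ (¬p1 ∧ p4)) ∧ ¬¬p3) ∨ (¬(p5 ∧ ((p1 ∧ ¬p4) ∨ (¬p1 ∧ p4))) ∧ ¬p3)   [expand ⊕]
≡ (p5 ∧ ((p1 ∧ ¬p4) ∨ (¬p1 ∧ p4)) ∧ p3) ∨ (¬(p5 ∧ ((p1 ∧ ¬p4) ∨ (¬p1 ∧ p4))) ∧ ¬p3)   [double negation]
≡ (p5 ∧ ((p1 ∧ ¬p4) ∨ (¬p1 ∧ p4)) ∧ p3) ∨ ((¬p5 ∨ ¬((p1 ∧ ¬p4) ∨ (¬p1 ∧ p4))) ∧ ¬p3)   [De Morgan]
≡ (p5 ∧ ((p1 ∧ ¬p4) ∨ (¬p1 ∧ p4)) ∧ p3) ∨ ((¬p5 ∨ (¬(p1 ∧ ¬p4) ∧ ¬(¬p1 ∧ p4))) ∧ ¬p3)   [De Morgan]
≡ (p5 ∧ ((p1 ∧ ¬p4) ∨ (¬p1 ∧ p4)) ∧ p3) ∨ ((¬p5 ∨ ((¬p1 ∨ ¬¬p4) ∧ ¬(¬p1 ∧ p4))) ∧ ¬p3)   [De Morgan]
≡ (p5 ∧ ((p1 ∧ ¬p4) ∨ (¬p1 ∧ p4)) ∧ p3) ∨ ((¬p5 ∨ ((¬p1 ∨ p4) ∧ ¬(¬p1 ∧ p4))) ∧ ¬p3)   [double negation]
≡ (p5 ∧ ((p1 ∧ ¬p4) ∨ (¬p1 ∧ p4)) ∧ p3) ∨ ((¬p5 ∨ ((¬p1 ∨ p4) ∧ (¬¬p1 ∨ ¬p4))) ∧ ¬p3)   [De Morgan]
≡ (p5 ∧ ((p1 ∧ ¬p4) ∨ (¬p1 ∧ p4)) ∧ p3) ∨ ((¬p5 ∨ ((¬p1 ∨ p4) ∧ (p1 ∨ ¬p4))) ∧ ¬p3)   [double negation]
≡ (p5 ∧ p1 ∧ ¬p4 ∧ p3) ∨ (p5 ∧ ¬p1 ∧ p4 ∧ p3) ∨ (¬p5 ∧ ¬p3) ∨ (¬p1 ∧ p1 ∧ ¬p3) ∨ (¬p1 ∧ ¬p4 ∧ ¬p3) ∨ (p4 ∧ p1 ∧ ¬p3) ∨ (p4 ∧ ¬p4 ∧ ¬p3)   [distribute ∧ over ∨]
≡ (p5 ∧ p1 ∧ ¬p4 ∧ p3) ∨ (p5 ∧ ¬p1 ∧ p4 ∧ p3) ∨ (¬p5 ∧ ¬p3) ∨ (¬p1 ∧ ¬p4 ∧ ¬p3) ∨ (p4 ∧ p1 ∧ ¬p3)   [simplify]

(p5 ∧ p1 ∧ ¬p4 ∧ p3) ∨ (p5 ∧ ¬p1 ∧ p4 ∧ p3) ∨ (¬p5 ∧ ¬p3) ∨ (¬p1 ∧ ¬p4 ∧ ¬p3) ∨ (p4 ∧ p1 ∧ ¬p3)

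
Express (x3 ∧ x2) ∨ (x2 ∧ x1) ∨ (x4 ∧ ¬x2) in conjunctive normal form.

(x3 ∨ x1 ∨ x4) ∧ (x3 ∨ x1 ∨ ¬x2) ∧ (x2 ∨ x4)

(x3 ∧ x2) ∨ (x2 ∧ x1) ∨ (x4 ∧ ¬x2)
= (x3 ∨ x2 ∨ x4) ∧ (x3 ∨ x2 ∨ ¬x2) ∧ (x3 ∨ x1 ∨ x4) ∧ (x3 ∨ x1 ∨ ¬x2) ∧ (x2 ∨ x2 ∨ x4) ∧ (x2 ∨ x2 ∨ ¬x2) ∧ (x2 ∨ x1 ∨ x4) ∧ (x2 ∨ x1 ∨ ¬x2)
= (x3 ∨ x1 ∨ x4) ∧ (x3 ∨ x1 ∨ ¬x2) ∧ (x2 ∨ x4)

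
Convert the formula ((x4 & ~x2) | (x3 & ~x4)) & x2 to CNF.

(x4 | x3) & (~x2 | x3) & (~x2 | ~x4) & x2

((x4 & ~x2) | (x3 & ~x4)) & x2
= (x4 | x3) & (x4 | ~x4) & (~x2 | x3) & (~x2 | ~x4) & x2   — distribute | over &
= (x4 | x3) & (~x2 | x3) & (~x2 | ~x4) & x2   — simplify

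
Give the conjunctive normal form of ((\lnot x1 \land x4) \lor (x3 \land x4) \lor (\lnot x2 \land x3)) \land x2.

(\lnot x1 \lor x3) \land (x4 \lor x3) \land (x4 \lor \lnot x2) \land x2

((\lnot x1 \land x4) \lor (x3 \land x4) \lor (\lnot x2 \land x3)) \land x2
≡ (\lnot x1 \lor x3 \lor \lnot x2) \land (\lnot x1 \lor x3 \lor x3) \land (\lnot x1 \lor x4 \lor \lnot x2) \land (\lnot x1 \lor x4 \lor x3) \land (x4 \lor x3 \lor \lnot x2) \land (x4 \lor x3 \lor x3) \land (x4 \lor x4 \lor \lnot x2) \land (x4 \lor x4 \lor x3) \land x2   (distribute \lor over \land)
≡ (\lnot x1 \lor x3) \land (x4 \lor x3) \land (x4 \lor \lnot x2) \land x2   (simplify)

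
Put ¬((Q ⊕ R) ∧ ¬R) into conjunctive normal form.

¬((Q ⊕ R) ∧ ¬R)
≡ ¬((Q ∨ R) ∧ ¬(Q ∧ R) ∧ ¬R)   (expand ⊕)
≡ ¬(Q ∨ R) ∨ ¬¬(Q ∧ R) ∨ ¬¬R   (De Morgan)
≡ ¬Q ∧ ¬R ∨ ¬¬(Q ∧ R) ∨ ¬¬R   (De Morgan)
≡ ¬Q ∧ ¬R ∨ Q ∧ R ∨ ¬¬R   (double negation)
≡ ¬Q ∧ ¬R ∨ Q ∧ R ∨ R   (double negation)
≡ (¬Q ∨ Q ∨ R) ∧ (¬Q ∨ R ∨ R) ∧ (¬R ∨ Q ∨ R) ∧ (¬R ∨ R ∨ R)   (distribute ∨ over ∧)
≡ ¬Q ∨ R   (simplify)

¬Q ∨ R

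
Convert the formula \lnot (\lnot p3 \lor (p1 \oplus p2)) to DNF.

(p3 \land \lnot p1 \land \lnot p2) \lor (p3 \land p2 \land p1)

\lnot (\lnot p3 \lor (p1 \oplus p2))
≡ \lnot (\lnot p3 \lor (p1 \land \lnot p2) \lor (\lnot p1 \land p2))   [expand \oplus]
≡ \lnot \lnot p3 \land \lnot (p1 \land \lnot p2) \land \lnot (\lnot p1 \land p2)   [De Morgan]
≡ p3 \land \lnot (p1 \land \lnot p2) \land \lnot (\lnot p1 \land p2)   [double negation]
≡ p3 \land (\lnot p1 \lor \lnot \lnot p2) \land \lnot (\lnot p1 \land p2)   [De Morgan]
≡ p3 \land (\lnot p1 \lor p2) \land \lnot (\lnot p1 \land p2)   [double negation]
≡ p3 \land (\lnot p1 \lor p2) \land (\lnot \lnot p1 \lor \lnot p2)   [De Morgan]
≡ p3 \land (\lnot p1 \lor p2) \land (p1 \lor \lnot p2)   [double negation]
≡ (p3 \land \lnot p1 \land p1) \lor (p3 \land \lnot p1 \land \lnot p2) \lor (p3 \land p2 \land p1) \lor (p3 \land p2 \land \lnot p2)   [distribute \land over \lor]
≡ (p3 \land \lnot p1 \land \lnot p2) \lor (p3 \land p2 \land p1)   [simplify]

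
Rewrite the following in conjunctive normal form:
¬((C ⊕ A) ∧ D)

(¬C ∨ A ∨ ¬D) ∧ (¬A ∨ C ∨ ¬D)

¬((C ⊕ A) ∧ D)
⇔ ¬((C ∨ A) ∧ ¬(C ∧ A) ∧ D)   [expand ⊕]
⇔ ¬(C ∨ A) ∨ ¬¬(C ∧ A) ∨ ¬D   [De Morgan]
⇔ (¬C ∧ ¬A) ∨ ¬¬(C ∧ A) ∨ ¬D   [De Morgan]
⇔ (¬C ∧ ¬A) ∨ (C ∧ A) ∨ ¬D   [double negation]
⇔ (¬C ∨ C ∨ ¬D) ∧ (¬C ∨ A ∨ ¬D) ∧ (¬A ∨ C ∨ ¬D) ∧ (¬A ∨ A ∨ ¬D)   [distribute ∨ over ∧]
⇔ (¬C ∨ A ∨ ¬D) ∧ (¬A ∨ C ∨ ¬D)   [simplify]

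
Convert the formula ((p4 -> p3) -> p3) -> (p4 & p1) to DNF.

(~p4 & ~p3) | (p4 & p1)

((p4 -> p3) -> p3) -> (p4 & p1)
≡ ~((p4 -> p3) -> p3) | (p4 & p1)   (eliminate ->)
≡ ~(~(p4 -> p3) | p3) | (p4 & p1)   (eliminate ->)
≡ ~(~(~p4 | p3) | p3) | (p4 & p1)   (eliminate ->)
≡ (~~(~p4 | p3) & ~p3) | (p4 & p1)   (De Morgan)
≡ ((~p4 | p3) & ~p3) | (p4 & p1)   (double negation)
≡ (~p4 & ~p3) | (p3 & ~p3) | (p4 & p1)   (distribute & over |)
≡ (~p4 & ~p3) | (p4 & p1)   (simplify)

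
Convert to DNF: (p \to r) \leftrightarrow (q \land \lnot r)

(p \to r) \leftrightarrow (q \land \lnot r)
= ((p \to r) \to (q \land \lnot r)) \land ((q \land \lnot r) \to (p \to r))   (eliminate \leftrightarrow)
= (\lnot (p \to r) \lor (q \land \lnot r)) \land ((q \land \lnot r) \to (p \to r))   (eliminate \to)
= (\lnot (\lnot p \lor r) \lor (q \land \lnot r)) \land ((q \land \lnot r) \to (p \to r))   (eliminate \to)
= (\lnot (\lnot p \lor r) \lor (q \land \lnot r)) \land (\lnot (q \land \lnot r) \lor (p \to r))   (eliminate \to)
= (\lnot (\lnot p \lor r) \lor (q \land \lnot r)) \land (\lnot (q \land \lnot r) \lor \lnot p \lor r)   (eliminate \to)
= ((\lnot \lnot p \land \lnot r) \lor (q \land \lnot r)) \land (\lnot (q \land \lnot r) \lor \lnot p \lor r)   (De Morgan)
= ((p \land \lnot r) \lor (q \land \lnot r)) \land (\lnot (q \land \lnot r) \lor \lnot p \lor r)   (double negation)
= ((p \land \lnot r) \lor (q \land \lnot r)) \land (\lnot q \lor \lnot \lnot r \lor \lnot p \lor r)   (De Morgan)
= ((p \land \lnot r) \lor (q \land \lnot r)) \land (\lnot q \lor r \lor \lnot p \lor r)   (double negation)
= (p \land \lnot r \land \lnot q) \lor (p \land \lnot r \land r) \lor (p \land \lnot r \land \lnot p) \lor (p \land \lnot r \land r) \lor (q \land \lnot r \land \lnot q) \lor (q \land \lnot r \land r) \lor (q \land \lnot r \land \lnot p) \lor (q \land \lnot r \land r)   (distribute \land over \lor)
= (p \land \lnot r \land \lnot q) \lor (q \land \lnot r \land \lnot p)   (simplify)

(p \land \lnot r \land \lnot q) \lor (q \land \lnot r \land \lnot p)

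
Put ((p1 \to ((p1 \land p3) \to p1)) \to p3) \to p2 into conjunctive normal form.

\lnot p3 \lor p2

((p1 \to ((p1 \land p3) \to p1)) \to p3) \to p2
≡ \lnot ((p1 \to ((p1 \land p3) \to p1)) \to p3) \lor p2   [eliminate \to]
≡ \lnot (\lnot (p1 \to ((p1 \land p3) \to p1)) \lor p3) \lor p2   [eliminate \to]
≡ \lnot (\lnot (\lnot p1 \lor ((p1 \land p3) \to p1)) \lor p3) \lor p2   [eliminate \to]
≡ \lnot (\lnot (\lnot p1 \lor \lnot (p1 \land p3) \lor p1) \lor p3) \lor p2   [eliminate \to]
≡ (\lnot \lnot (\lnot p1 \lor \lnot (p1 \land p3) \lor p1) \land \lnot p3) \lor p2   [De Morgan]
≡ ((\lnot p1 \lor \lnot (p1 \land p3) \lor p1) \land \lnot p3) \lor p2   [double negation]
≡ ((\lnot p1 \lor \lnot p1 \lor \lnot p3 \lor p1) \land \lnot p3) \lor p2   [De Morgan]
≡ (\lnot p1 \lor \lnot p1 \lor \lnot p3 \lor p1 \lor p2) \land (\lnot p3 \lor p2)   [distribute \lor over \land]
≡ \lnot p3 \lor p2   [simplify]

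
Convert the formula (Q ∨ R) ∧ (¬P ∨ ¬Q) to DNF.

(Q ∨ R) ∧ (¬P ∨ ¬Q)
= (Q ∧ ¬P) ∨ (Q ∧ ¬Q) ∨ (R ∧ ¬P) ∨ (R ∧ ¬Q)   [distribute ∧ over ∨]
= (Q ∧ ¬P) ∨ (R ∧ ¬P) ∨ (R ∧ ¬Q)   [simplify]

(Q ∧ ¬P) ∨ (R ∧ ¬P) ∨ (R ∧ ¬Q)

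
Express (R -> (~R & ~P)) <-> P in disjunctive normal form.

(R -> (~R & ~P)) <-> P
⇔ ((R -> (~R & ~P)) -> P) & (P -> (R -> (~R & ~P)))   [eliminate <->]
⇔ (~(R -> (~R & ~P)) | P) & (P -> (R -> (~R & ~P)))   [eliminate ->]
⇔ (~(~R | (~R & ~P)) | P) & (P -> (R -> (~R & ~P)))   [eliminate ->]
⇔ (~(~R | (~R & ~P)) | P) & (~P | (R -> (~R & ~P)))   [eliminate ->]
⇔ (~(~R | (~R & ~P)) | P) & (~P | ~R | (~R & ~P))   [eliminate ->]
⇔ ((~~R & ~(~R & ~P)) | P) & (~P | ~R | (~R & ~P))   [De Morgan]
⇔ ((R & ~(~R & ~P)) | P) & (~P | ~R | (~R & ~P))   [double negation]
⇔ ((R & (~~R | ~~P)) | P) & (~P | ~R | (~R & ~P))   [De Morgan]
⇔ ((R & (R | ~~P)) | P) & (~P | ~R | (~R & ~P))   [double negation]
⇔ ((R & (R | P)) | P) & (~P | ~R | (~R & ~P))   [double negation]
⇔ (R & R & ~P) | (R & R & ~R) | (R & R & ~R & ~P) | (R & P & ~P) | (R & P & ~R) | (R & P & ~R & ~P) | (P & ~P) | (P & ~R) | (P & ~R & ~P)   [distribute & over |]
⇔ (R & ~P) | (P & ~R)   [simplify]

(R & ~P) | (P & ~R)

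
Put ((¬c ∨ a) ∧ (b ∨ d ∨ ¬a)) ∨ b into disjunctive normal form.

(¬c ∧ d) ∨ (¬c ∧ ¬a) ∨ (a ∧ d) ∨ b

((¬c ∨ a) ∧ (b ∨ d ∨ ¬a)) ∨ b
⇔ (¬c ∧ b) ∨ (¬c ∧ d) ∨ (¬c ∧ ¬a) ∨ (a ∧ b) ∨ (a ∧ d) ∨ (a ∧ ¬a) ∨ b   [distribute ∧ over ∨]
⇔ (¬c ∧ d) ∨ (¬c ∧ ¬a) ∨ (a ∧ d) ∨ b   [simplify]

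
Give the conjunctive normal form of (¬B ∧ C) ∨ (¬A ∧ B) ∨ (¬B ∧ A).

(¬B ∧ C) ∨ (¬A ∧ B) ∨ (¬B ∧ A)
= (¬B ∨ ¬A ∨ ¬B) ∧ (¬B ∨ ¬A ∨ A) ∧ (¬B ∨ B ∨ ¬B) ∧ (¬B ∨ B ∨ A) ∧ (C ∨ ¬A ∨ ¬B) ∧ (C ∨ ¬A ∨ A) ∧ (C ∨ B ∨ ¬B) ∧ (C ∨ B ∨ A)   — distribute ∨ over ∧
= (¬B ∨ ¬A) ∧ (C ∨ B ∨ A)   — simplify

(¬B ∨ ¬A) ∧ (C ∨ B ∨ A)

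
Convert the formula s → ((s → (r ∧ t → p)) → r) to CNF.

s → ((s → (r ∧ t → p)) → r)
≡ ¬s ∨ ((s → (r ∧ t → p)) → r)   (eliminate →)
≡ ¬s ∨ ¬(s → (r ∧ t → p)) ∨ r   (eliminate →)
≡ ¬s ∨ ¬(¬s ∨ (r ∧ t → p)) ∨ r   (eliminate →)
≡ ¬s ∨ ¬(¬s ∨ ¬(r ∧ t) ∨ p) ∨ r   (eliminate →)
≡ ¬s ∨ ¬¬s ∧ ¬¬(r ∧ t) ∧ ¬p ∨ r   (De Morgan)
≡ ¬s ∨ s ∧ ¬¬(r ∧ t) ∧ ¬p ∨ r   (double negation)
≡ ¬s ∨ s ∧ r ∧ t ∧ ¬p ∨ r   (double negation)
≡ (¬s ∨ s ∨ r) ∧ (¬s ∨ r ∨ r) ∧ (¬s ∨ t ∨ r) ∧ (¬s ∨ ¬p ∨ r)   (distribute ∨ over ∧)
≡ ¬s ∨ r   (simplify)

¬s ∨ r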